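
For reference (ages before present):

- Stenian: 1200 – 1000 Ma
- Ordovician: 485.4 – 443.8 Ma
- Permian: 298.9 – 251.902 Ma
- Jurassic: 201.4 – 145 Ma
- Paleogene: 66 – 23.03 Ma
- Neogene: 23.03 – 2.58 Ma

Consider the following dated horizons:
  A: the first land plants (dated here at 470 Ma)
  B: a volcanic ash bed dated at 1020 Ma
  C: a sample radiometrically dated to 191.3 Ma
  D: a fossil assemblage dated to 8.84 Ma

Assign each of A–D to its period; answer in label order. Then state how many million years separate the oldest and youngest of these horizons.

A — Ordovician; B — Stenian; C — Jurassic; D — Neogene; span 1011.16 million years

Match each age against the start–end ranges in the excerpt: A = 470 Ma → Ordovician (485.4–443.8); B = 1020 Ma → Stenian (1200–1000); C = 191.3 Ma → Jurassic (201.4–145); D = 8.84 Ma → Neogene (23.03–2.58).
The largest age is 1020 Ma and the smallest is 8.84 Ma; their difference is 1011.16 Myr.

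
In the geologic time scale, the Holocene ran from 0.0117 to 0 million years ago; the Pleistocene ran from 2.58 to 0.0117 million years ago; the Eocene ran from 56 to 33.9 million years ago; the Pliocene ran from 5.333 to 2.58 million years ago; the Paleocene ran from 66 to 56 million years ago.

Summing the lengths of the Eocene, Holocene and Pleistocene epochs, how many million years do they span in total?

Each duration: Eocene = 22.1; Holocene = 0.0117; Pleistocene = 2.5683.
Sum: 22.1 + 0.0117 + 2.5683 = 24.68 Myr.

24.68 million years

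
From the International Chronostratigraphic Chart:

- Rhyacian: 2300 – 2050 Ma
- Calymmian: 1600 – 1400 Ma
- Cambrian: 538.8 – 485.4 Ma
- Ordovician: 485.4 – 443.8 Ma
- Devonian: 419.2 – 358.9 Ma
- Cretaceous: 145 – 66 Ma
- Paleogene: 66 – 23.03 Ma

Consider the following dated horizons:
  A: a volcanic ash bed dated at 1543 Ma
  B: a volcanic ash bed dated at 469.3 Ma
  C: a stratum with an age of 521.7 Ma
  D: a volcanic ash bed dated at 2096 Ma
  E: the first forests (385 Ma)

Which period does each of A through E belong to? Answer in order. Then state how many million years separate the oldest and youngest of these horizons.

A — Calymmian; B — Ordovician; C — Cambrian; D — Rhyacian; E — Devonian; span 1711 million years

Match each age against the start–end ranges in the excerpt: A = 1543 Ma → Calymmian (1600–1400); B = 469.3 Ma → Ordovician (485.4–443.8); C = 521.7 Ma → Cambrian (538.8–485.4); D = 2096 Ma → Rhyacian (2300–2050); E = 385 Ma → Devonian (419.2–358.9).
The largest age is 2096 Ma and the smallest is 385 Ma; their difference is 1711 Myr.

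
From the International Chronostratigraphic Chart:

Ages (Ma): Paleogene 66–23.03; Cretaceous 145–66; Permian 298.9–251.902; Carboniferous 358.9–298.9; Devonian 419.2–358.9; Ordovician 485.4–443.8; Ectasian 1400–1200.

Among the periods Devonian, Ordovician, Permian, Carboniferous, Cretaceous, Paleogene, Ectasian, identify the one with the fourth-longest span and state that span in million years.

Durations: Devonian 60.3; Ordovician 41.6; Permian 46.998; Carboniferous 60; Cretaceous 79; Paleogene 42.97; Ectasian 200 Myr.
Sorted longest-first: Ectasian (200), Cretaceous (79), Devonian (60.3), Carboniferous (60), Permian (46.998), Paleogene (42.97), Ordovician (41.6).
The fourth longest is Carboniferous at 60 Myr.

Carboniferous, 60 million years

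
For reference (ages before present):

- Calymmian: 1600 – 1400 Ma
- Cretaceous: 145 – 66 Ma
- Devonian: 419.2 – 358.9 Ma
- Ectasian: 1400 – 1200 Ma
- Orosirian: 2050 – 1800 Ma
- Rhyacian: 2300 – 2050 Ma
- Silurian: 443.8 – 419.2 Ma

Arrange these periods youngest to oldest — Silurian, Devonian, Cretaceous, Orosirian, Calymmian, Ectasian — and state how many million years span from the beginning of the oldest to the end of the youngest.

From the excerpt: Silurian 443.8–419.2; Devonian 419.2–358.9; Cretaceous 145–66; Orosirian 2050–1800; Calymmian 1600–1400; Ectasian 1400–1200 (Ma).
Larger Ma is earlier, so the oldest is Orosirian and the youngest is Cretaceous; youngest to oldest: Cretaceous, Devonian, Silurian, Ectasian, Calymmian, Orosirian.
Oldest start 2050 minus youngest end 66 gives 1984 Myr overall.

Cretaceous → Devonian → Silurian → Ectasian → Calymmian → Orosirian; total span 1984 Myr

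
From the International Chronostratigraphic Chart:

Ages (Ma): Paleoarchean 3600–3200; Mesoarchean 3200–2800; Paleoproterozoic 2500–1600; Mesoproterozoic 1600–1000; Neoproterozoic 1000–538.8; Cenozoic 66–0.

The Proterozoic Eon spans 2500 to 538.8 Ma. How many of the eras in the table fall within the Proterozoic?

3

Eras inside 2500–538.8 Ma: Paleoproterozoic, Mesoproterozoic, Neoproterozoic — 3 in total.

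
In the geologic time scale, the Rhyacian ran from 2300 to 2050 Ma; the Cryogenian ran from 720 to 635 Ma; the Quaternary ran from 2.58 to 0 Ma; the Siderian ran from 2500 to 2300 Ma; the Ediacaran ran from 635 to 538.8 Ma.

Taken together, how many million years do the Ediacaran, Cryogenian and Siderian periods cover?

Each duration: Ediacaran = 96.2; Cryogenian = 85; Siderian = 200.
Sum: 96.2 + 85 + 200 = 381.2 Myr.

381.2 million years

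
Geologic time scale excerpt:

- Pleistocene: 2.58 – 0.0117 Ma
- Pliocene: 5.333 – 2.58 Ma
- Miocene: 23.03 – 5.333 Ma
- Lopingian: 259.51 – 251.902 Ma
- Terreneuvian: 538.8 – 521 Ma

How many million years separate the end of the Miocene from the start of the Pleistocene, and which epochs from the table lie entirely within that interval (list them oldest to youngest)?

2.753 million years; Pliocene

The Miocene closes at 5.333 Ma and the Pleistocene opens at 2.58 Ma, so the interval is 5.333 − 2.58 = 2.753 Myr.
An epoch fits inside if it starts at or after 5.333 Ma and ends at or before 2.58 Ma; oldest first that gives Pliocene.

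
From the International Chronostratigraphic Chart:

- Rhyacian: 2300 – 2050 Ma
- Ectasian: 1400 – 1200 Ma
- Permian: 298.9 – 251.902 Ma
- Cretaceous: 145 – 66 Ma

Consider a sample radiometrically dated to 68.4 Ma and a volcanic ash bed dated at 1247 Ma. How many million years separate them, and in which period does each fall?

Elapsed time: 1247 − 68.4 = 1178.6 Myr.
68.4 Ma lies within 145–66 Ma: Cretaceous.
1247 Ma lies within 1400–1200 Ma: Ectasian.

1178.6 million years apart; the first in the Cretaceous, the second in the Ectasian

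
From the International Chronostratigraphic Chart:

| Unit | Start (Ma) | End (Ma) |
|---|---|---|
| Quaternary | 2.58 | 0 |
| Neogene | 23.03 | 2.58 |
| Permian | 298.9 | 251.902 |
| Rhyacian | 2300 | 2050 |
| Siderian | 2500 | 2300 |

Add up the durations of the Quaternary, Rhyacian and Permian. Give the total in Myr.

Each duration: Quaternary = 2.58; Rhyacian = 250; Permian = 46.998.
Sum: 2.58 + 250 + 46.998 = 299.578 Myr.

299.578 million years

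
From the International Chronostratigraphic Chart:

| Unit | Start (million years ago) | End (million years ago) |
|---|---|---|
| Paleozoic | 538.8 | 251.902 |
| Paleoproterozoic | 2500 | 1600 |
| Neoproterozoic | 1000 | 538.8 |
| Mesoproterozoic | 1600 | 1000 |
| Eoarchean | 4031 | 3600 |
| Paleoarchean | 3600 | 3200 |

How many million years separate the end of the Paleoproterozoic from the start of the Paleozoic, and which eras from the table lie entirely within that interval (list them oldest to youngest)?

1061.2 million years; Mesoproterozoic, Neoproterozoic

End of Paleoproterozoic = 1600 Ma; start of Paleozoic = 538.8 Ma.
Gap = 1600 − 538.8 = 1061.2 Myr.
Eras wholly inside 1600–538.8 Ma: Mesoproterozoic (1600–1000), Neoproterozoic (1000–538.8).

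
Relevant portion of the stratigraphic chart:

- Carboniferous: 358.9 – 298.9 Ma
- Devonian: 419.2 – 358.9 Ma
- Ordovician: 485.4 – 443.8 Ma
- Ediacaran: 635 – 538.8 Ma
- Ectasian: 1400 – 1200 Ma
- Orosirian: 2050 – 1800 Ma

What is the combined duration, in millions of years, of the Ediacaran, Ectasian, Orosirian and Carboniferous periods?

606.2 million years

Each duration: Ediacaran = 96.2; Ectasian = 200; Orosirian = 250; Carboniferous = 60.
Sum: 96.2 + 200 + 250 + 60 = 606.2 Myr.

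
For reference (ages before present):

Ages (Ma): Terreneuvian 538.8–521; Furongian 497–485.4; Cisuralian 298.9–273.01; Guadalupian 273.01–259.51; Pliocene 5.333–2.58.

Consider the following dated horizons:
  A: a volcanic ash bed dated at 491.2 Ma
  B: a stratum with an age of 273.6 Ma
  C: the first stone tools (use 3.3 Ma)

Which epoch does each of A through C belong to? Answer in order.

Match each age against the start–end ranges in the excerpt: A = 491.2 Ma → Furongian (497–485.4); B = 273.6 Ma → Cisuralian (298.9–273.01); C = 3.3 Ma → Pliocene (5.333–2.58).

A — Furongian; B — Cisuralian; C — Pliocene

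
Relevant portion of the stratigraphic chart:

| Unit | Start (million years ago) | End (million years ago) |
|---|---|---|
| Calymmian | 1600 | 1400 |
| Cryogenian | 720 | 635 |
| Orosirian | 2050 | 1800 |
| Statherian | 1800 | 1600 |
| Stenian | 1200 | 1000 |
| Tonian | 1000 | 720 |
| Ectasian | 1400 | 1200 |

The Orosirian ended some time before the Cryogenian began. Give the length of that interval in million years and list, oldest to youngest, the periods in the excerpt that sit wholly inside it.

The Orosirian closes at 1800 Ma and the Cryogenian opens at 720 Ma, so the interval is 1800 − 720 = 1080 Myr.
A period fits inside if it starts at or after 1800 Ma and ends at or before 720 Ma; oldest first that gives Statherian, Calymmian, Ectasian, Stenian, Tonian.

1080 million years; Statherian, Calymmian, Ectasian, Stenian, Tonian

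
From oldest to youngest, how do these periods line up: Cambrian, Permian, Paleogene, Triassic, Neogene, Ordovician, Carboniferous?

Era membership (oldest first within each) — Paleozoic: Cambrian, Ordovician, Carboniferous, Permian; Mesozoic: Triassic; Cenozoic: Paleogene, Neogene. Paleozoic precedes Mesozoic, which precedes Cenozoic. Concatenating the groups in that era order gives oldest to youngest directly.

Cambrian, Ordovician, Carboniferous, Permian, Triassic, Paleogene, Neogene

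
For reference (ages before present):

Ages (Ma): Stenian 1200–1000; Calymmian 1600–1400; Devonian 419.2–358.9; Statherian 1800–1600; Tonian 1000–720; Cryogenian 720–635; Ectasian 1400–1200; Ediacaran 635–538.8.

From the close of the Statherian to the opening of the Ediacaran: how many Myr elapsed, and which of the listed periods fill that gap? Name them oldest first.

The Statherian closes at 1600 Ma and the Ediacaran opens at 635 Ma, so the interval is 1600 − 635 = 965 Myr.
A period fits inside if it starts at or after 1600 Ma and ends at or before 635 Ma; oldest first that gives Calymmian, Ectasian, Stenian, Tonian, Cryogenian.

965 million years; Calymmian, Ectasian, Stenian, Tonian, Cryogenian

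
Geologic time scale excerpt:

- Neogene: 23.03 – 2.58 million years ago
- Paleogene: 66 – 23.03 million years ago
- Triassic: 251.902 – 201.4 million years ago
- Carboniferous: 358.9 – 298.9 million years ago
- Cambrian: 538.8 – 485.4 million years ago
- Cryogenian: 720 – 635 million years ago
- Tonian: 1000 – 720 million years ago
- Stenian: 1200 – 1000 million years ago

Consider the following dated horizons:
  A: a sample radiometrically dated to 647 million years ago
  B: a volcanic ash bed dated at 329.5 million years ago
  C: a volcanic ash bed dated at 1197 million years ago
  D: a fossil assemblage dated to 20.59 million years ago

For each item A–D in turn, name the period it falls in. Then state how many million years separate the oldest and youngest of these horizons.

A — Cryogenian; B — Carboniferous; C — Stenian; D — Neogene; span 1176.41 million years

A: 647 Ma lies in 720–635 Ma, so Cryogenian.
B: 329.5 Ma lies in 358.9–298.9 Ma, so Carboniferous.
C: 1197 Ma lies in 1200–1000 Ma, so Stenian.
D: 20.59 Ma lies in 23.03–2.58 Ma, so Neogene.
Oldest = 1197 Ma, youngest = 20.59 Ma → span 1176.41 Myr.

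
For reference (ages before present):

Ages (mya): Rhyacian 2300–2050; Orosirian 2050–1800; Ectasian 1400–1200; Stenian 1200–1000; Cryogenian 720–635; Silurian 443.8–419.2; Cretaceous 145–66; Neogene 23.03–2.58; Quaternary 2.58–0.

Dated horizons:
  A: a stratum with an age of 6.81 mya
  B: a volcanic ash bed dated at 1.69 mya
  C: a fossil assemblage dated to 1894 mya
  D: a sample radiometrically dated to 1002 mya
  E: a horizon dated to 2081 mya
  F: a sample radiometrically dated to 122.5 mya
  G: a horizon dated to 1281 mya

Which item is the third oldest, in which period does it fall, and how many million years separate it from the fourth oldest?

G, in the Ectasian; 279 million years to D

Larger Ma means older, so oldest first: E 2081 > C 1894 > G 1281 > D 1002 > F 122.5 > A 6.81 > B 1.69.
Counting 3 along gives G (1281 Ma); the excerpt puts that inside the Ectasian, 1400–1200 Ma.
Next in line is D (1002 Ma), and 1281 − 1002 = 279 Myr.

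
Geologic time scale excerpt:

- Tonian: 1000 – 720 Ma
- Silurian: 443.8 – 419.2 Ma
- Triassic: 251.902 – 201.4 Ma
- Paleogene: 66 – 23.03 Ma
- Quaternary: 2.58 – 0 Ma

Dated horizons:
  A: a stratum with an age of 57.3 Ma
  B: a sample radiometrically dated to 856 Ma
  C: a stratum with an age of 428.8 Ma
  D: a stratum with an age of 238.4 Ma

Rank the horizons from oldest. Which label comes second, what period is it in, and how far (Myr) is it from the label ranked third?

Sorted oldest-first by Ma: B (856), C (428.8), D (238.4), A (57.3).
The second oldest is C at 428.8 Ma, which lies in 443.8–419.2 Ma: the Silurian.
The third oldest is D at 238.4 Ma; separation = |428.8 − 238.4| = 190.4 Myr.

C, in the Silurian; 190.4 million years to D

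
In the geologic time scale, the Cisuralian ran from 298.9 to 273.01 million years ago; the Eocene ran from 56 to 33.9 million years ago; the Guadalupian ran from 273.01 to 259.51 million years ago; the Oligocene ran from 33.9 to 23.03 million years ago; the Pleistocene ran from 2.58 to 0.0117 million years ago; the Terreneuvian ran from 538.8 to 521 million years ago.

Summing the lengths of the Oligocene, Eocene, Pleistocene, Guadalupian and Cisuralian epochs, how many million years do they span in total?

74.9283 million years

Duration is start − end for each: (33.9 − 23.03) + (56 − 33.9) + (2.58 − 0.0117) + (273.01 − 259.51) + (298.9 − 273.01).
That is 10.87 + 22.1 + 2.5683 + 13.5 + 25.89, which totals 74.9283 million years.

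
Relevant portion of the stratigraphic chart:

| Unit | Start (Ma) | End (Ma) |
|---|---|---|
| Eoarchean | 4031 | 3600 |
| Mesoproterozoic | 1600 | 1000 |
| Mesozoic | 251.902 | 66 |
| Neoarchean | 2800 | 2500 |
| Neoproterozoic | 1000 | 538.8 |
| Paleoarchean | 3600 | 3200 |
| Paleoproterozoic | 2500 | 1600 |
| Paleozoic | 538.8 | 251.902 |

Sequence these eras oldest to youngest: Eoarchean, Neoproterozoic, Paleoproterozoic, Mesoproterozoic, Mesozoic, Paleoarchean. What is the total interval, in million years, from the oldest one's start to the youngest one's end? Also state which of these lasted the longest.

Eoarchean → Paleoarchean → Paleoproterozoic → Mesoproterozoic → Neoproterozoic → Mesozoic; total span 3965 Myr; longest is Paleoproterozoic

Start ages (Ma): Eoarchean 4031, Paleoarchean 3600, Paleoproterozoic 2500, Mesoproterozoic 1600, Neoproterozoic 1000, Mesozoic 251.902.
Ordered oldest to youngest: Eoarchean, Paleoarchean, Paleoproterozoic, Mesoproterozoic, Neoproterozoic, Mesozoic.
Span = 4031 − 66 = 3965 Myr.
Durations: Paleoproterozoic 900, Mesoproterozoic 600, Paleoarchean 400, Mesozoic 185.902, Neoproterozoic 461.2, Eoarchean 431 → longest is Paleoproterozoic (900 Myr).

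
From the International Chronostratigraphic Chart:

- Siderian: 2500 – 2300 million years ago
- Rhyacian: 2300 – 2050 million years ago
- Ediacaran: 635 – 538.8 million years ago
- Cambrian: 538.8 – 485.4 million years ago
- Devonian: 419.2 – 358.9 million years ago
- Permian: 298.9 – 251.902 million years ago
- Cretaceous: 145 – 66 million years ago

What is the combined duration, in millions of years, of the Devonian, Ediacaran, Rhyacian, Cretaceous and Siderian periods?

685.5 million years

Duration is start − end for each: (419.2 − 358.9) + (635 − 538.8) + (2300 − 2050) + (145 − 66) + (2500 − 2300).
That is 60.3 + 96.2 + 250 + 79 + 200, which totals 685.5 million years.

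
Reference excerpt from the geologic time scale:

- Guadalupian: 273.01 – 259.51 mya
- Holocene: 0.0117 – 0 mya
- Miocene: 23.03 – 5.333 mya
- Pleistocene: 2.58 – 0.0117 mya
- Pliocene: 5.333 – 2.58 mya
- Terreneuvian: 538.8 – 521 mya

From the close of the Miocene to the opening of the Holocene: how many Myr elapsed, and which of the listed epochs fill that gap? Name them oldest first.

5.3213 million years; Pliocene, Pleistocene

End of Miocene = 5.333 Ma; start of Holocene = 0.0117 Ma.
Gap = 5.333 − 0.0117 = 5.3213 Myr.
Epochs wholly inside 5.333–0.0117 Ma: Pliocene (5.333–2.58), Pleistocene (2.58–0.0117).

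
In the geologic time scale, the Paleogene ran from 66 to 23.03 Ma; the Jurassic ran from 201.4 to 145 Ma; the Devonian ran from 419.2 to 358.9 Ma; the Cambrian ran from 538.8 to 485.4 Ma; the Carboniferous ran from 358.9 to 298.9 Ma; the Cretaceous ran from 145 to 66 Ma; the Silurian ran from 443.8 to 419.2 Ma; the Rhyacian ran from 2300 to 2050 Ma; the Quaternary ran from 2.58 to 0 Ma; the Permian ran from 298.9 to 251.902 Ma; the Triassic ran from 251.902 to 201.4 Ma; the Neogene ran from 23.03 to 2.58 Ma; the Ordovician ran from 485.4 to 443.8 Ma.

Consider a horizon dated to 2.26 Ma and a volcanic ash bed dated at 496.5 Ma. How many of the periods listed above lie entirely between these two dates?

10

496.5 Ma sits inside the Cambrian (538.8–485.4) and 2.26 Ma inside the Quaternary (2.58–0); neither of those is wholly between the two dates.
The listed periods lying completely between them are Ordovician, Silurian, Devonian, Carboniferous, Permian, Triassic, Jurassic, Cretaceous, Paleogene, Neogene — 10 in all.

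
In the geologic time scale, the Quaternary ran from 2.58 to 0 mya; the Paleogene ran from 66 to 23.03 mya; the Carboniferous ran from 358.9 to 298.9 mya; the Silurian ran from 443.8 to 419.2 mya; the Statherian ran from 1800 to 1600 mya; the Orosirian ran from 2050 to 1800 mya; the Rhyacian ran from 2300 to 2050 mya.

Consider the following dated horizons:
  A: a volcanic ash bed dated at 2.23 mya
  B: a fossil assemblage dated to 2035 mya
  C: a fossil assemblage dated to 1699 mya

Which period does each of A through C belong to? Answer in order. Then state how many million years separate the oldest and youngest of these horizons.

A: 2.23 Ma lies in 2.58–0 Ma, so Quaternary.
B: 2035 Ma lies in 2050–1800 Ma, so Orosirian.
C: 1699 Ma lies in 1800–1600 Ma, so Statherian.
Oldest = 2035 Ma, youngest = 2.23 Ma → span 2032.77 Myr.

A — Quaternary; B — Orosirian; C — Statherian; span 2032.77 million years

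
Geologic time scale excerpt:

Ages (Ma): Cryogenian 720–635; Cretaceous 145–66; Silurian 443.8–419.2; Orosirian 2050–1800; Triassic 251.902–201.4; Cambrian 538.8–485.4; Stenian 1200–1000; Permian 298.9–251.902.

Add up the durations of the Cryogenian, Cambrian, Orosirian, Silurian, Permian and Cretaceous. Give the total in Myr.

Each duration: Cryogenian = 85; Cambrian = 53.4; Orosirian = 250; Silurian = 24.6; Permian = 46.998; Cretaceous = 79.
Sum: 85 + 53.4 + 250 + 24.6 + 46.998 + 79 = 538.998 Myr.

538.998 million years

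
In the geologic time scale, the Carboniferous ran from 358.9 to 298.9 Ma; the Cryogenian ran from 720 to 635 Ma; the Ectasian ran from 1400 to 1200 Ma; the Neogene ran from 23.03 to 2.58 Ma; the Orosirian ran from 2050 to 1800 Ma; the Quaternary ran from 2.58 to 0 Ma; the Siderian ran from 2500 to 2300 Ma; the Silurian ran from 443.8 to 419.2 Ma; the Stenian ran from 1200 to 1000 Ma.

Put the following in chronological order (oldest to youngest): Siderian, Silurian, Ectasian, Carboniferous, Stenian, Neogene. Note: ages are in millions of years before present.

Siderian → Ectasian → Stenian → Silurian → Carboniferous → Neogene

Sorting by start age (descending Ma, since larger Ma = older): Siderian start 2500, Ectasian start 1400, Stenian start 1200, Silurian start 443.8, Carboniferous start 358.9, Neogene start 23.03.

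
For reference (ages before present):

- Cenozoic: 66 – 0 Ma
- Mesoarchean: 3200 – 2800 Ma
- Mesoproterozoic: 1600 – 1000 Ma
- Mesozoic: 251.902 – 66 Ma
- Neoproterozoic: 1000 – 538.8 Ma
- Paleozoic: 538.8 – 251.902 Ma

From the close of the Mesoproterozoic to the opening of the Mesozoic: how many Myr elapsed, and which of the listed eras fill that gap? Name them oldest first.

748.098 million years; Neoproterozoic, Paleozoic

The Mesoproterozoic closes at 1000 Ma and the Mesozoic opens at 251.902 Ma, so the interval is 1000 − 251.902 = 748.098 Myr.
An era fits inside if it starts at or after 1000 Ma and ends at or before 251.902 Ma; oldest first that gives Neoproterozoic, Paleozoic.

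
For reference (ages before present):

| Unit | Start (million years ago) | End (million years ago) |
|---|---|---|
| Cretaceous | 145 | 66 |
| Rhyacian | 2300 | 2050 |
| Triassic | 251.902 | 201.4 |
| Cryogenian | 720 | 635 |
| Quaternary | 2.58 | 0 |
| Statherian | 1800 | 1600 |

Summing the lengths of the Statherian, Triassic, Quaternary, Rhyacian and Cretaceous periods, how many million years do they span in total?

582.082 million years

Each duration: Statherian = 200; Triassic = 50.502; Quaternary = 2.58; Rhyacian = 250; Cretaceous = 79.
Sum: 200 + 50.502 + 2.58 + 250 + 79 = 582.082 Myr.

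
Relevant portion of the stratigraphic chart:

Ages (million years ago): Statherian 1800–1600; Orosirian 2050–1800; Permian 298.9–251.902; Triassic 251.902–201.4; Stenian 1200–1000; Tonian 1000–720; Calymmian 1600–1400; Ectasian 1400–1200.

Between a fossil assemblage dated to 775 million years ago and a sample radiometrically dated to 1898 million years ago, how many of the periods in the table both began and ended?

1898 Ma sits inside the Orosirian (2050–1800) and 775 Ma inside the Tonian (1000–720); neither of those is wholly between the two dates.
The listed periods lying completely between them are Statherian, Calymmian, Ectasian, Stenian — 4 in all.

4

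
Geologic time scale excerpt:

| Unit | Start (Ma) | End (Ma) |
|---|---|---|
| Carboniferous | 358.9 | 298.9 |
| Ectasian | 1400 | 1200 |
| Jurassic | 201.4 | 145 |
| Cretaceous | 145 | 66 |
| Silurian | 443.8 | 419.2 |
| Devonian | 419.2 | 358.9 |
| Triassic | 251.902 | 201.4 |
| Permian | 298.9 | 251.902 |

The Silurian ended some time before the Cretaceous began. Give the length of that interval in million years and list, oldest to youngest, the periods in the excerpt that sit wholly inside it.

End of Silurian = 419.2 Ma; start of Cretaceous = 145 Ma.
Gap = 419.2 − 145 = 274.2 Myr.
Periods wholly inside 419.2–145 Ma: Devonian (419.2–358.9), Carboniferous (358.9–298.9), Permian (298.9–251.902), Triassic (251.902–201.4), Jurassic (201.4–145).

274.2 million years; Devonian, Carboniferous, Permian, Triassic, Jurassic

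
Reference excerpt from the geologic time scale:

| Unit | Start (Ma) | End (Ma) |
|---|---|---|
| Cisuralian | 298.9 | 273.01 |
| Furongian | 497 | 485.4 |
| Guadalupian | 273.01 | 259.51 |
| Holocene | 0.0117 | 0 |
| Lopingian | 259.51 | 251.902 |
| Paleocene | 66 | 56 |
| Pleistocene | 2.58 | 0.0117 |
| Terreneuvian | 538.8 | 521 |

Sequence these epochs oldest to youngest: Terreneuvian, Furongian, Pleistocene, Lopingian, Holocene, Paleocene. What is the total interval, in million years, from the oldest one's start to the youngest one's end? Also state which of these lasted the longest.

Terreneuvian, Furongian, Lopingian, Paleocene, Pleistocene, Holocene; total span 538.8 Myr; longest is Terreneuvian

Start ages (Ma): Terreneuvian 538.8, Furongian 497, Lopingian 259.51, Paleocene 66, Pleistocene 2.58, Holocene 0.0117.
Ordered oldest to youngest: Terreneuvian, Furongian, Lopingian, Paleocene, Pleistocene, Holocene.
Span = 538.8 − 0 = 538.8 Myr.
Durations: Holocene 0.0117, Paleocene 10, Pleistocene 2.5683, Terreneuvian 17.8, Lopingian 7.608, Furongian 11.6 → longest is Terreneuvian (17.8 Myr).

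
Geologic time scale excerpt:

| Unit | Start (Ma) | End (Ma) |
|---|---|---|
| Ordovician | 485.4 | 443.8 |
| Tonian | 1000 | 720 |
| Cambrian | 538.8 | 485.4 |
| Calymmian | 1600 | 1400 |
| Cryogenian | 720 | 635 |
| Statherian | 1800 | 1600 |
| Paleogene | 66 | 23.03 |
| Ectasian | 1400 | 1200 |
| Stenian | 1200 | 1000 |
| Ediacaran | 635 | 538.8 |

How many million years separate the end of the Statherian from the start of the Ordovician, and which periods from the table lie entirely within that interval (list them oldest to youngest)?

1114.6 million years; Calymmian, Ectasian, Stenian, Tonian, Cryogenian, Ediacaran, Cambrian

The Statherian closes at 1600 Ma and the Ordovician opens at 485.4 Ma, so the interval is 1600 − 485.4 = 1114.6 Myr.
A period fits inside if it starts at or after 1600 Ma and ends at or before 485.4 Ma; oldest first that gives Calymmian, Ectasian, Stenian, Tonian, Cryogenian, Ediacaran, Cambrian.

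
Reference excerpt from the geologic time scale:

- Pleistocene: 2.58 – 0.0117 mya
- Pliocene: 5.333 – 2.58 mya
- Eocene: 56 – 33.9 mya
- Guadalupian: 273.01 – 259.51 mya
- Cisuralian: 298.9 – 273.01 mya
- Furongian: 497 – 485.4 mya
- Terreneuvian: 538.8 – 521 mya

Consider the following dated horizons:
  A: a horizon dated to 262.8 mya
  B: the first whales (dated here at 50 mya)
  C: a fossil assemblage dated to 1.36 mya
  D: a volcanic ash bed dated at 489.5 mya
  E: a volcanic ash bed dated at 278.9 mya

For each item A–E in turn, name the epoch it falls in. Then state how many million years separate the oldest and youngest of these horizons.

A: 262.8 Ma lies in 273.01–259.51 Ma, so Guadalupian.
B: 50 Ma lies in 56–33.9 Ma, so Eocene.
C: 1.36 Ma lies in 2.58–0.0117 Ma, so Pleistocene.
D: 489.5 Ma lies in 497–485.4 Ma, so Furongian.
E: 278.9 Ma lies in 298.9–273.01 Ma, so Cisuralian.
Oldest = 489.5 Ma, youngest = 1.36 Ma → span 488.14 Myr.

A — Guadalupian; B — Eocene; C — Pleistocene; D — Furongian; E — Cisuralian; span 488.14 million years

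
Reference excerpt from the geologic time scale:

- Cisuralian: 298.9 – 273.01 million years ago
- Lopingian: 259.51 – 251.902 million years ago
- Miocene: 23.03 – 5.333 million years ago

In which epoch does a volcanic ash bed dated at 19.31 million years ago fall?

19.31 Ma lies between 23.03 and 5.333 Ma, so it falls in the Miocene.

Miocene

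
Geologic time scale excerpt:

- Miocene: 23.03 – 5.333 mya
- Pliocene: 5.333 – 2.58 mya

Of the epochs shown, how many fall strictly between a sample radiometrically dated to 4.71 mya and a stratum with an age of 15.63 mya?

Checking each listed span, none has both start < 15.63 Ma and end > 4.71 Ma — every epoch straddles one of the two dates or lies outside them — so the count is 0.

0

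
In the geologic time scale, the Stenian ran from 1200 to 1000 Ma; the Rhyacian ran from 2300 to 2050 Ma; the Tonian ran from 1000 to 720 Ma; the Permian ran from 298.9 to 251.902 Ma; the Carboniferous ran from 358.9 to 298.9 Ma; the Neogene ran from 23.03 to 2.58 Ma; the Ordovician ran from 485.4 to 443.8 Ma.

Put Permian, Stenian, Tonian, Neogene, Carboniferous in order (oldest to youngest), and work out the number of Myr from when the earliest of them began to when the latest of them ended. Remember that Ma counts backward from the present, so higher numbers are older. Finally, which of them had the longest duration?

Stenian → Tonian → Carboniferous → Permian → Neogene; total span 1197.42 Myr; longest is Tonian

From the excerpt: Permian 298.9–251.902; Stenian 1200–1000; Tonian 1000–720; Neogene 23.03–2.58; Carboniferous 358.9–298.9 (Ma).
Larger Ma is earlier, so the oldest is Stenian and the youngest is Neogene; oldest to youngest: Stenian, Tonian, Carboniferous, Permian, Neogene.
Oldest start 1200 minus youngest end 2.58 gives 1197.42 Myr overall.
Individual lengths (start − end): Tonian 280; Stenian 200; Carboniferous 60; Neogene 20.45; Permian 46.998. The largest is Tonian at 280 Myr.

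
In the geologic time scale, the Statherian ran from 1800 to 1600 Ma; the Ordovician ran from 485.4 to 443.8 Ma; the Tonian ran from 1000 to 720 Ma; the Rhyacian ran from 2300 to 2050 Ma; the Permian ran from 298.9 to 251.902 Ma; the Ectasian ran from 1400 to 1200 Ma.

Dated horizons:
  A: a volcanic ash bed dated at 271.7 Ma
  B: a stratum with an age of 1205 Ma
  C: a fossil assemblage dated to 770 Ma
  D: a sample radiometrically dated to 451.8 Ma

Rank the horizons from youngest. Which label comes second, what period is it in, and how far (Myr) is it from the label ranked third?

Smaller Ma means younger, so youngest first: A 271.7 < D 451.8 < C 770 < B 1205.
Counting 2 along gives D (451.8 Ma); the excerpt puts that inside the Ordovician, 485.4–443.8 Ma.
Next in line is C (770 Ma), and 770 − 451.8 = 318.2 Myr.

D, in the Ordovician; 318.2 million years to C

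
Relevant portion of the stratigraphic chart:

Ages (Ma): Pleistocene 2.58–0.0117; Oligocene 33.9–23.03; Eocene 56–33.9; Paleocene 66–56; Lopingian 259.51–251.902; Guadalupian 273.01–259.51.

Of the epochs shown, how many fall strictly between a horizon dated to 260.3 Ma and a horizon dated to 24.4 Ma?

3

The older date is 260.3 Ma and the younger is 24.4 Ma.
Epochs with start < 260.3 and end > 24.4 Ma: Lopingian (259.51–251.902), Paleocene (66–56), Eocene (56–33.9).
That is 3 complete epochs.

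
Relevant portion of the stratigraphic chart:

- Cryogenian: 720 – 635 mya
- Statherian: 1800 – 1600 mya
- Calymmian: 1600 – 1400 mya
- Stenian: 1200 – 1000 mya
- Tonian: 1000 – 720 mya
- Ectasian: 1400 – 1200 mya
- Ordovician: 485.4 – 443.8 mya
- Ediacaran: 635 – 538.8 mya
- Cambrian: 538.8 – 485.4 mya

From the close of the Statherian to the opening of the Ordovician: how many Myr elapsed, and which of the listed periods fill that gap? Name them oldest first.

The Statherian closes at 1600 Ma and the Ordovician opens at 485.4 Ma, so the interval is 1600 − 485.4 = 1114.6 Myr.
A period fits inside if it starts at or after 1600 Ma and ends at or before 485.4 Ma; oldest first that gives Calymmian, Ectasian, Stenian, Tonian, Cryogenian, Ediacaran, Cambrian.

1114.6 million years; Calymmian, Ectasian, Stenian, Tonian, Cryogenian, Ediacaran, Cambrian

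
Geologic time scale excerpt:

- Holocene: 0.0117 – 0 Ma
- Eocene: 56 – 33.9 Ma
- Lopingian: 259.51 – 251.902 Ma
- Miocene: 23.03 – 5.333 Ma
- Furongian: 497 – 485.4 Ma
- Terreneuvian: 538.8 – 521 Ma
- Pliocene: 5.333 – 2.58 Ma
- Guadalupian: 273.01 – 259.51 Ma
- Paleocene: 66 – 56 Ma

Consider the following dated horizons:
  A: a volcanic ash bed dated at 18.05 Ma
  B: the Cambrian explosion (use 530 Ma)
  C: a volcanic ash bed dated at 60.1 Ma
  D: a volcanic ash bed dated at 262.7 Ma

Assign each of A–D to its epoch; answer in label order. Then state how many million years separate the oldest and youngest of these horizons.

A: 18.05 Ma lies in 23.03–5.333 Ma, so Miocene.
B: 530 Ma lies in 538.8–521 Ma, so Terreneuvian.
C: 60.1 Ma lies in 66–56 Ma, so Paleocene.
D: 262.7 Ma lies in 273.01–259.51 Ma, so Guadalupian.
Oldest = 530 Ma, youngest = 18.05 Ma → span 511.95 Myr.

A — Miocene; B — Terreneuvian; C — Paleocene; D — Guadalupian; span 511.95 million years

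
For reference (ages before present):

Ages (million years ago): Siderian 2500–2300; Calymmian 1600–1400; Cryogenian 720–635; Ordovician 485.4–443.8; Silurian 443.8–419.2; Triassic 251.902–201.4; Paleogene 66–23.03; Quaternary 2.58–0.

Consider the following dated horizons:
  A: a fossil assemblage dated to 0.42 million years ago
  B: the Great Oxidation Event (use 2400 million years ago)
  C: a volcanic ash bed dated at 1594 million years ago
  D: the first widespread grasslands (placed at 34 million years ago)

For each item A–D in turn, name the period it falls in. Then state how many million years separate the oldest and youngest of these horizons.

Match each age against the start–end ranges in the excerpt: A = 0.42 Ma → Quaternary (2.58–0); B = 2400 Ma → Siderian (2500–2300); C = 1594 Ma → Calymmian (1600–1400); D = 34 Ma → Paleogene (66–23.03).
The largest age is 2400 Ma and the smallest is 0.42 Ma; their difference is 2399.58 Myr.

A — Quaternary; B — Siderian; C — Calymmian; D — Paleogene; span 2399.58 million years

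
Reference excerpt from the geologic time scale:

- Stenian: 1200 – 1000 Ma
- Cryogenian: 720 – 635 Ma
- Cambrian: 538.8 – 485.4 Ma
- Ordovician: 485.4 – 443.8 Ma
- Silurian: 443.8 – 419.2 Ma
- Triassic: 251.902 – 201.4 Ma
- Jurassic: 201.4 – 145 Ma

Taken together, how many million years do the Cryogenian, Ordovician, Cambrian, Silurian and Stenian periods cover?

404.6 million years

Duration is start − end for each: (720 − 635) + (485.4 − 443.8) + (538.8 − 485.4) + (443.8 − 419.2) + (1200 − 1000).
That is 85 + 41.6 + 53.4 + 24.6 + 200, which totals 404.6 million years.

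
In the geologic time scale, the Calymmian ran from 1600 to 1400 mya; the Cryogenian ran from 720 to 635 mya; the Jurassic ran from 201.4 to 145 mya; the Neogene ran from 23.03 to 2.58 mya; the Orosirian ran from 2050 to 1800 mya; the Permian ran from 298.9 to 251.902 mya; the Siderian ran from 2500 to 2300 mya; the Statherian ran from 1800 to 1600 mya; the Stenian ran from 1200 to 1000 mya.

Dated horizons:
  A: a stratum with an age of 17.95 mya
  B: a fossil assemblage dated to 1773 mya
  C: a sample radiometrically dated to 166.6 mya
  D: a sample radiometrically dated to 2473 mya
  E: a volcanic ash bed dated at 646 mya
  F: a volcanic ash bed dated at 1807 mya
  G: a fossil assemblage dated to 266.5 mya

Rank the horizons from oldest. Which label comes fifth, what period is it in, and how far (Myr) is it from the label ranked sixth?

G, in the Permian; 99.9 million years to C

Sorted oldest-first by Ma: D (2473), F (1807), B (1773), E (646), G (266.5), C (166.6), A (17.95).
The fifth oldest is G at 266.5 Ma, which lies in 298.9–251.902 Ma: the Permian.
The sixth oldest is C at 166.6 Ma; separation = |266.5 − 166.6| = 99.9 Myr.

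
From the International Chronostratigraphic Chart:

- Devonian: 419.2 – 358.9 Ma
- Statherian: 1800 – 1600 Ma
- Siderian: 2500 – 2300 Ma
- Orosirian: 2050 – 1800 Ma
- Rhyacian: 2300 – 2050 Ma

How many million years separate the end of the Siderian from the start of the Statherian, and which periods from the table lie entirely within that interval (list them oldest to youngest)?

500 million years; Rhyacian, Orosirian

End of Siderian = 2300 Ma; start of Statherian = 1800 Ma.
Gap = 2300 − 1800 = 500 Myr.
Periods wholly inside 2300–1800 Ma: Rhyacian (2300–2050), Orosirian (2050–1800).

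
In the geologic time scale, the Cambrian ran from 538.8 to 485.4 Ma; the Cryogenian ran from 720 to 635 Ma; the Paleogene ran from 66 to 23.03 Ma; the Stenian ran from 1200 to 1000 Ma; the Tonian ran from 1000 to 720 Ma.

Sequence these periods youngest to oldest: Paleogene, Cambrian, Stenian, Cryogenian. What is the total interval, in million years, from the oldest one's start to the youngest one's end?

From the excerpt: Paleogene 66–23.03; Cambrian 538.8–485.4; Stenian 1200–1000; Cryogenian 720–635 (Ma).
Larger Ma is earlier, so the oldest is Stenian and the youngest is Paleogene; youngest to oldest: Paleogene, Cambrian, Cryogenian, Stenian.
Oldest start 1200 minus youngest end 23.03 gives 1176.97 Myr overall.

Paleogene → Cambrian → Cryogenian → Stenian; total span 1176.97 Myr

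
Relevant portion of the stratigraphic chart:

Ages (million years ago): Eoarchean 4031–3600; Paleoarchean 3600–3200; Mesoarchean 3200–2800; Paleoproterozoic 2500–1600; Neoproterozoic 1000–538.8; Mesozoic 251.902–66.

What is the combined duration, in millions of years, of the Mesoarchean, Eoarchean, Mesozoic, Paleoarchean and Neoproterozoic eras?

Duration is start − end for each: (3200 − 2800) + (4031 − 3600) + (251.902 − 66) + (3600 − 3200) + (1000 − 538.8).
That is 400 + 431 + 185.902 + 400 + 461.2, which totals 1878.102 million years.

1878.102 million years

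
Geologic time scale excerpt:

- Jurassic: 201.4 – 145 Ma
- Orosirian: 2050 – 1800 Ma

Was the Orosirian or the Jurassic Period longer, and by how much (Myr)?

Orosirian: 2050 − 1800 = 250 Myr.
Jurassic: 201.4 − 145 = 56.4 Myr.
Difference: 250 − 56.4 = 193.6 Myr, so the Orosirian was longer.

Orosirian, by 193.6 million years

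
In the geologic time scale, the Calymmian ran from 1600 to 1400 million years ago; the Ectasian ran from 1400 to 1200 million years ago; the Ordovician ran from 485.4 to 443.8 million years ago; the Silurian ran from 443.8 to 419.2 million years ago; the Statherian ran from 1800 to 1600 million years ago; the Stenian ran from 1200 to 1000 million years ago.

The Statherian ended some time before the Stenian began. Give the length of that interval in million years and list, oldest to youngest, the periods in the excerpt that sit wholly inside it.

400 million years; Calymmian, Ectasian

The Statherian closes at 1600 Ma and the Stenian opens at 1200 Ma, so the interval is 1600 − 1200 = 400 Myr.
A period fits inside if it starts at or after 1600 Ma and ends at or before 1200 Ma; oldest first that gives Calymmian, Ectasian.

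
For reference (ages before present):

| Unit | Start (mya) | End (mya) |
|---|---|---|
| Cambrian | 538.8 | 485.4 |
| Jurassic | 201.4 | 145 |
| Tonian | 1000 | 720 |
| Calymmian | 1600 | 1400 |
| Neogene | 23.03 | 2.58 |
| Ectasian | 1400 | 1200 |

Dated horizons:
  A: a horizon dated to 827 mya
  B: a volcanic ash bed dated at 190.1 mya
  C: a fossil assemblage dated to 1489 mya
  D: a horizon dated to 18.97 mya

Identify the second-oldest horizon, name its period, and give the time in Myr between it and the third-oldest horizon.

Sorted oldest-first by Ma: C (1489), A (827), B (190.1), D (18.97).
The second oldest is A at 827 Ma, which lies in 1000–720 Ma: the Tonian.
The third oldest is B at 190.1 Ma; separation = |827 − 190.1| = 636.9 Myr.

A, in the Tonian; 636.9 million years to B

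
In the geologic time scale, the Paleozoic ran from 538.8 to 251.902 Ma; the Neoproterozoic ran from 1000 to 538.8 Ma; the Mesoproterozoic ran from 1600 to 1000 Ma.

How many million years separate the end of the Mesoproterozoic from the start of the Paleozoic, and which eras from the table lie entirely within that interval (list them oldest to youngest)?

461.2 million years; Neoproterozoic

The Mesoproterozoic closes at 1000 Ma and the Paleozoic opens at 538.8 Ma, so the interval is 1000 − 538.8 = 461.2 Myr.
An era fits inside if it starts at or after 1000 Ma and ends at or before 538.8 Ma; oldest first that gives Neoproterozoic.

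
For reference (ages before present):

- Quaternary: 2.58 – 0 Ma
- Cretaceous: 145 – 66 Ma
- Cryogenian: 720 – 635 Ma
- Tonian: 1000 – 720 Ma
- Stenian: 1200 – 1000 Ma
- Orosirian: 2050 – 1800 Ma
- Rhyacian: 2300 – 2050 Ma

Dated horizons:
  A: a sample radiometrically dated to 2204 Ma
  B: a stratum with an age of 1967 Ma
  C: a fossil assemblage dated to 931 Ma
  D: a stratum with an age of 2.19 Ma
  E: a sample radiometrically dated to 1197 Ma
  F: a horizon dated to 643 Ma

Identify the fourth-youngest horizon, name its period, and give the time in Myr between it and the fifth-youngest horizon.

Smaller Ma means younger, so youngest first: D 2.19 < F 643 < C 931 < E 1197 < B 1967 < A 2204.
Counting 4 along gives E (1197 Ma); the excerpt puts that inside the Stenian, 1200–1000 Ma.
Next in line is B (1967 Ma), and 1967 − 1197 = 770 Myr.

E, in the Stenian; 770 million years to B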